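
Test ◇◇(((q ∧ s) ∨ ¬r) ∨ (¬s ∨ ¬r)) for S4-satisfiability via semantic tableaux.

1. ◇◇(((q ∧ s) ∨ ¬r) ∨ (¬s ∨ ¬r)), w0
2. ◇(((q ∧ s) ∨ ¬r) ∨ (¬s ∨ ¬r)), w1
3. ((q ∧ s) ∨ ¬r) ∨ (¬s ∨ ¬r), w2
4. ¬s ∨ ¬r, w2
5. ¬r, w2
Accessibility: w0Rw0, w0Rw1, w0Rw2, w1Rw1, w1Rw2, w2Rw2

Yes, satisfiable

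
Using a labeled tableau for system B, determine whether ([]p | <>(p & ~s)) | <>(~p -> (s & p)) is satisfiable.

Satisfiable (open branch found)

1. ([]p | <>(p & ~s)) | <>(~p -> (s & p)), w0
2. <>(~p -> (s & p)), w0
3. ~p -> (s & p), w1
4. s & p, w1
5. s, w1
6. p, w1
Accessibility: w0Rw0, w0Rw1, w1Rw0, w1Rw1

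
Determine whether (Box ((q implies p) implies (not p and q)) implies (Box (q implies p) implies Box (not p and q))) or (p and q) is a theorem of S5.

Valid

Tableau for the negation not ((Box ((q implies p) implies (not p and q)) implies (Box (q implies p) implies Box (not p and q))) or (p and q)):
1. not ((Box ((q implies p) implies (not p and q)) implies (Box (q implies p) implies Box (not p and q))) or (p and q)), 0
2. not (Box ((q implies p) implies (not p and q)) implies (Box (q implies p) implies Box (not p and q))), 0
3. not (p and q), 0
4. Box ((q implies p) implies (not p and q)), 0
5. not (Box (q implies p) implies Box (not p and q)), 0
6. Box (q implies p), 0
7. not Box (not p and q), 0
8. (q implies p) implies (not p and q), 0
9. q implies p, 0
10. not p, 0
11. not p and q, 0
12. q, 0
13. p, 0
Accessibility: 0R0
Branch closes: p and not p both at 0.
All branches of the negation close; one closing branch shown above.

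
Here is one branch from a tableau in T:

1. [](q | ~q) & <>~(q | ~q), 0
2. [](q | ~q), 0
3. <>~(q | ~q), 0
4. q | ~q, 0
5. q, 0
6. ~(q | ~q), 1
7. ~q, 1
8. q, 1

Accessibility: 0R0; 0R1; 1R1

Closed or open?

Both q and ~q appear at 1.

Closed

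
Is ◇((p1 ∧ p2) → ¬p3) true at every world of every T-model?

Tableau for the negation ¬◇((p1 ∧ p2) → ¬p3):
1. ¬◇((p1 ∧ p2) → ¬p3), 0
2. ¬((p1 ∧ p2) → ¬p3), 0
3. p1 ∧ p2, 0
4. p3, 0
5. p1, 0
6. p2, 0
Accessibility: 0R0
The negation has an open branch (countermodel exists).

Not valid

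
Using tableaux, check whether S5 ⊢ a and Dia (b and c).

Not valid

Tableau for the negation not (a and Dia (b and c)):
1. not (a and Dia (b and c)), 0
2. not Dia (b and c), 0   [neg-and-rule on 1 (branches; this branch)]
3. not (b and c), 0   [neg-Dia-rule on 2 via 0R0]
4. not c, 0   [neg-and-rule on 3 (branches; this branch)]
Accessibility: 0R0
The negation has an open branch (countermodel exists).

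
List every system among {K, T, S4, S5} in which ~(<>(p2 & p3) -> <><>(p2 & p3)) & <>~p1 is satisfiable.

T-tableau for the formula:
1. ~(<>(p2 & p3) -> <><>(p2 & p3)) & <>~p1, 0
2. ~(<>(p2 & p3) -> <><>(p2 & p3)), 0   [&-rule on 1]
3. <>~p1, 0   [&-rule on 1]
4. <>(p2 & p3), 0   [~->-rule on 2]
5. ~<><>(p2 & p3), 0   [~->-rule on 2]
6. ~<>(p2 & p3), 0   [~<>-rule on 5 via 0R0]
7. ~(p2 & p3), 0   [~<>-rule on 6 via 0R0]
8. ~p3, 0   [~&-rule on 7 (branches; this branch)]
9. ~p1, 1   [<>-rule on 3: fresh world 1, 0R1]
10. ~<>(p2 & p3), 1   [~<>-rule on 5 via 0R1]
11. ~(p2 & p3), 1   [~<>-rule on 6 via 0R1]
12. ~p3, 1   [~&-rule on 11 (branches; this branch)]
13. p2 & p3, 2   [<>-rule on 4: fresh world 2, 0R2]
14. p2, 2   [&-rule on 13]
15. p3, 2   [&-rule on 13]
16. ~<>(p2 & p3), 2   [~<>-rule on 5 via 0R2]
17. ~(p2 & p3), 2   [~<>-rule on 6 via 0R2]
18. ~p3, 2   [~&-rule on 17 (branches; this branch)]
Accessibility: 0R0, 0R1, 0R2, 1R1, 2R2
Branch closes: p3 and ~p3 both at 2.
Every branch closes (one shown): unsatisfiable in T, hence also in S4, S5 (every S4/S5-frame is a T-frame).
K-tableau for the formula:
1. ~(<>(p2 & p3) -> <><>(p2 & p3)) & <>~p1, 0
2. ~(<>(p2 & p3) -> <><>(p2 & p3)), 0   [&-rule on 1]
3. <>~p1, 0   [&-rule on 1]
4. <>(p2 & p3), 0   [~->-rule on 2]
5. ~<><>(p2 & p3), 0   [~->-rule on 2]
6. ~p1, 1   [<>-rule on 3: fresh world 1, 0R1]
7. ~<>(p2 & p3), 1   [~<>-rule on 5 via 0R1]
8. p2 & p3, 2   [<>-rule on 4: fresh world 2, 0R2]
9. p2, 2   [&-rule on 8]
10. p3, 2   [&-rule on 8]
11. ~<>(p2 & p3), 2   [~<>-rule on 5 via 0R2]
Accessibility: 0R1, 0R2
Complete open branch: satisfiable in K.

K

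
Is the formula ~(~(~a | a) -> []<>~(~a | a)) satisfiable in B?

No, unsatisfiable

1. ~(~(~a | a) -> []<>~(~a | a)), w0
2. ~(~a | a), w0
3. ~[]<>~(~a | a), w0
4. a, w0
5. ~a, w0
Accessibility: w0Rw0
Branch closes: a and ~a both at w0.
All branches of the tableau close; one closing branch shown above.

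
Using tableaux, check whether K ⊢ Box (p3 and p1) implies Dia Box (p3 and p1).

Not valid

Tableau for the negation not (Box (p3 and p1) implies Dia Box (p3 and p1)):
1. not (Box (p3 and p1) implies Dia Box (p3 and p1)), u
2. Box (p3 and p1), u   [neg-implies-rule on 1]
3. not Dia Box (p3 and p1), u   [neg-implies-rule on 1]
The negation has an open branch (countermodel exists).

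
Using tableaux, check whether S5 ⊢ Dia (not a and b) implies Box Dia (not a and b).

Tableau for the negation not (Dia (not a and b) implies Box Dia (not a and b)):
1. not (Dia (not a and b) implies Box Dia (not a and b)), u
2. Dia (not a and b), u   [neg-implies-rule on 1]
3. not Box Dia (not a and b), u   [neg-implies-rule on 1]
4. not a and b, v   [Dia-rule on 2: fresh world v, uRv]
5. not a, v   [and-rule on 4]
6. b, v   [and-rule on 4]
7. not Dia (not a and b), w   [neg-Box-rule on 3: fresh world w, uRw]
8. not (not a and b), u   [neg-Dia-rule on 7 via wRu]
9. not (not a and b), v   [neg-Dia-rule on 7 via wRv]
10. not (not a and b), w   [neg-Dia-rule on 7 via wRw]
11. not b, u   [neg-and-rule on 8 (branches; this branch)]
12. not b, v   [neg-and-rule on 9 (branches; this branch)]
Accessibility: uRu, uRv, uRw, vRu, vRv, vRw, wRu, wRv, wRw
Branch closes: b and not b both at v.
Every branch of the negation's tableau closes; the branch above is one of them.

Valid in S5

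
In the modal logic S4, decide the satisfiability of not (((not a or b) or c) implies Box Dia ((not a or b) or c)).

1. not (((not a or b) or c) implies Box Dia ((not a or b) or c)), 0
2. (not a or b) or c, 0   [neg-implies-rule on 1]
3. not Box Dia ((not a or b) or c), 0   [neg-implies-rule on 1]
4. c, 0   [or-rule on 2 (branches; this branch)]
5. not Dia ((not a or b) or c), 1   [neg-Box-rule on 3: fresh world 1, 0R1]
6. not ((not a or b) or c), 1   [neg-Dia-rule on 5 via 1R1]
7. not (not a or b), 1   [neg-or-rule on 6]
8. not c, 1   [neg-or-rule on 6]
9. a, 1   [neg-or-rule on 7]
10. not b, 1   [neg-or-rule on 7]
Accessibility: 0R0, 0R1, 1R1

Satisfiable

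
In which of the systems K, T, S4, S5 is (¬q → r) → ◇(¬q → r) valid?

K-tableau for the negation ¬((¬q → r) → ◇(¬q → r)):
1. ¬((¬q → r) → ◇(¬q → r)), 0
2. ¬q → r, 0   [¬→-rule on 1]
3. ¬◇(¬q → r), 0   [¬→-rule on 1]
4. r, 0   [→-rule on 2 (branches; this branch)]
Complete open branch: countermodel on a K-frame, so not valid in K.
T-tableau for the negation ¬((¬q → r) → ◇(¬q → r)):
1. ¬((¬q → r) → ◇(¬q → r)), 0
2. ¬q → r, 0   [¬→-rule on 1]
3. ¬◇(¬q → r), 0   [¬→-rule on 1]
4. ¬(¬q → r), 0   [¬◇-rule on 3 via 0R0]
5. ¬q, 0   [¬→-rule on 4]
6. ¬r, 0   [¬→-rule on 4]
7. r, 0   [→-rule on 2 (branches; this branch)]
Accessibility: 0R0
Branch closes: r and ¬r both at 0.
Every branch closes (one shown): valid in T, hence also in S4, S5 (every theorem of T is a theorem of S4 and S5).

T, S4, S5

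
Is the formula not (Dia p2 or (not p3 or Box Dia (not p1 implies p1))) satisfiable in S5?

1. not (Dia p2 or (not p3 or Box Dia (not p1 implies p1))), u
2. not Dia p2, u
3. not (not p3 or Box Dia (not p1 implies p1)), u
4. p3, u
5. not Box Dia (not p1 implies p1), u
6. not p2, u
7. not Dia (not p1 implies p1), v
8. not p2, v
9. not (not p1 implies p1), u
10. not p1, u
11. not (not p1 implies p1), v
12. not p1, v
Accessibility: uRu, uRv, vRu, vRv

Yes, satisfiable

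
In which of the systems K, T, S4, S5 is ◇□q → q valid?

S5

S5-tableau for the negation ¬(◇□q → q):
1. ¬(◇□q → q), u
2. ◇□q, u
3. ¬q, u
4. □q, v
5. q, u
Accessibility: uRu, uRv, vRu, vRv
Branch closes: q and ¬q both at u.
Every branch closes (one shown): valid in S5.
S4-tableau for the negation ¬(◇□q → q):
1. ¬(◇□q → q), u
2. ◇□q, u
3. ¬q, u
4. □q, v
5. q, v
Accessibility: uRu, uRv, vRv
Complete open branch: countermodel on an S4-frame, so not valid in S4, nor in K, T (the same frame is also a K-frame and a T-frame).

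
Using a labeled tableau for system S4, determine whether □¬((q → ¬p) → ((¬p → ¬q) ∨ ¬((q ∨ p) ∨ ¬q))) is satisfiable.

1. □¬((q → ¬p) → ((¬p → ¬q) ∨ ¬((q ∨ p) ∨ ¬q))), w0
2. ¬((q → ¬p) → ((¬p → ¬q) ∨ ¬((q ∨ p) ∨ ¬q))), w0   [□-rule on 1 via w0Rw0]
3. q → ¬p, w0   [¬→-rule on 2]
4. ¬((¬p → ¬q) ∨ ¬((q ∨ p) ∨ ¬q)), w0   [¬→-rule on 2]
5. ¬(¬p → ¬q), w0   [¬∨-rule on 4]
6. (q ∨ p) ∨ ¬q, w0   [¬∨-rule on 4]
7. ¬p, w0   [¬→-rule on 5]
8. q, w0   [¬→-rule on 5]
9. q ∨ p, w0   [∨-rule on 6 (branches; this branch)]
Accessibility: w0Rw0

Satisfiable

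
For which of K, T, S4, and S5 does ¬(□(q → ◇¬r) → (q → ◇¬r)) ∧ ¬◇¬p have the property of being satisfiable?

K

K-tableau for the formula:
1. ¬(□(q → ◇¬r) → (q → ◇¬r)) ∧ ¬◇¬p, u
2. ¬(□(q → ◇¬r) → (q → ◇¬r)), u
3. ¬◇¬p, u
4. □(q → ◇¬r), u
5. ¬(q → ◇¬r), u
6. q, u
7. ¬◇¬r, u
Complete open branch: satisfiable in K.
T-tableau for the formula:
1. ¬(□(q → ◇¬r) → (q → ◇¬r)) ∧ ¬◇¬p, u
2. ¬(□(q → ◇¬r) → (q → ◇¬r)), u
3. ¬◇¬p, u
4. □(q → ◇¬r), u
5. ¬(q → ◇¬r), u
6. q, u
7. ¬◇¬r, u
8. p, u
9. q → ◇¬r, u
10. r, u
11. ◇¬r, u
12. ¬r, v
13. p, v
14. q → ◇¬r, v
15. r, v
Accessibility: uRu, uRv, vRv
Branch closes: r and ¬r both at v.
Every branch closes (one shown): unsatisfiable in T, hence also in S4, S5 (every S4/S5-frame is a T-frame).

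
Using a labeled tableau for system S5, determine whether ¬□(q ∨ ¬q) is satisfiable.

1. ¬□(q ∨ ¬q), u
2. ¬(q ∨ ¬q), v
3. ¬q, v
4. q, v
Accessibility: uRu, uRv, vRu, vRv
Branch closes: q and ¬q both at v.
All branches of the tableau close; one closing branch shown above.

Unsatisfiable (every branch closes)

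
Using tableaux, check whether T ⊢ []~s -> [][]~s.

No, not valid

Tableau for the negation ~([]~s -> [][]~s):
1. ~([]~s -> [][]~s), 0
2. []~s, 0
3. ~[][]~s, 0
4. ~s, 0
5. ~[]~s, 1
6. ~s, 1
7. s, 2
Accessibility: 0R0, 0R1, 1R1, 1R2, 2R2
The negation has an open branch (countermodel exists).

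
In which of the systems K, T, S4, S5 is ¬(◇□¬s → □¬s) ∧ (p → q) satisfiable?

K, T, S4

S4-tableau for the formula:
1. ¬(◇□¬s → □¬s) ∧ (p → q), u
2. ¬(◇□¬s → □¬s), u
3. p → q, u
4. ◇□¬s, u
5. ¬□¬s, u
6. q, u
7. □¬s, v
8. ¬s, v
9. s, w
Accessibility: uRu, uRv, uRw, vRv, wRw
Complete open branch: satisfiable in S4, hence also in K, T (this S4-model is also a K-model and a T-model).
S5-tableau for the formula:
1. ¬(◇□¬s → □¬s) ∧ (p → q), u
2. ¬(◇□¬s → □¬s), u
3. p → q, u
4. ◇□¬s, u
5. ¬□¬s, u
6. q, u
7. □¬s, v
8. ¬s, u
9. ¬s, v
10. s, w
11. ¬s, w
Accessibility: uRu, uRv, uRw, vRu, vRv, vRw, wRu, wRv, wRw
Branch closes: s and ¬s both at w.
Every branch closes (one shown): unsatisfiable in S5.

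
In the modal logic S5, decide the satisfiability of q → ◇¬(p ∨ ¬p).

Satisfiable (open branch found)

1. q → ◇¬(p ∨ ¬p), u
2. ¬q, u   [→-rule on 1 (branches; this branch)]
Accessibility: uRu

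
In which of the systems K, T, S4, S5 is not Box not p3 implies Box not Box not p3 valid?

S5-tableau for the negation not (not Box not p3 implies Box not Box not p3):
1. not (not Box not p3 implies Box not Box not p3), w0
2. not Box not p3, w0
3. not Box not Box not p3, w0
4. p3, w1
5. Box not p3, w2
6. not p3, w0
7. not p3, w1
Accessibility: w0Rw0, w0Rw1, w0Rw2, w1Rw0, w1Rw1, w1Rw2, w2Rw0, w2Rw1, w2Rw2
Branch closes: p3 and not p3 both at w1.
Every branch closes (one shown): valid in S5.
S4-tableau for the negation not (not Box not p3 implies Box not Box not p3):
1. not (not Box not p3 implies Box not Box not p3), w0
2. not Box not p3, w0
3. not Box not Box not p3, w0
4. p3, w1
5. Box not p3, w2
6. not p3, w2
Accessibility: w0Rw0, w0Rw1, w0Rw2, w1Rw1, w2Rw2
Complete open branch: countermodel on an S4-frame, so not valid in S4, nor in K, T (the same frame is also a K-frame and a T-frame).

S5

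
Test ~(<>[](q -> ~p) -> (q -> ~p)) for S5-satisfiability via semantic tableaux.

Unsatisfiable

1. ~(<>[](q -> ~p) -> (q -> ~p)), w0
2. <>[](q -> ~p), w0
3. ~(q -> ~p), w0
4. q, w0
5. p, w0
6. [](q -> ~p), w1
7. q -> ~p, w0
8. q -> ~p, w1
9. ~p, w0
Accessibility: w0Rw0, w0Rw1, w1Rw0, w1Rw1
Branch closes: p and ~p both at w0.
All branches of the tableau close; one closing branch shown above.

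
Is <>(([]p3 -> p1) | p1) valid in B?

Invalid (countermodel exists)

Tableau for the negation ~<>(([]p3 -> p1) | p1):
1. ~<>(([]p3 -> p1) | p1), u
2. ~(([]p3 -> p1) | p1), u
3. ~([]p3 -> p1), u
4. ~p1, u
5. []p3, u
6. p3, u
Accessibility: uRu
The negation has an open branch (countermodel exists).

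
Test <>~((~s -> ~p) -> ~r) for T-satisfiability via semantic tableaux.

1. <>~((~s -> ~p) -> ~r), 0
2. ~((~s -> ~p) -> ~r), 1   [<>-rule on 1: fresh world 1, 0R1]
3. ~s -> ~p, 1   [~->-rule on 2]
4. r, 1   [~->-rule on 2]
5. ~p, 1   [->-rule on 3 (branches; this branch)]
Accessibility: 0R0, 0R1, 1R1

Satisfiable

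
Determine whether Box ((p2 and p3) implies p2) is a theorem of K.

Tableau for the negation not Box ((p2 and p3) implies p2):
1. not Box ((p2 and p3) implies p2), u
2. not ((p2 and p3) implies p2), v
3. p2 and p3, v
4. not p2, v
5. p2, v
6. p3, v
Accessibility: uRv
Branch closes: p2 and not p2 both at v.
All branches of the negation close; one closing branch shown above.

Yes, valid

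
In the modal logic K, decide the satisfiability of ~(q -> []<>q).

1. ~(q -> []<>q), w0
2. q, w0   [~->-rule on 1]
3. ~[]<>q, w0   [~->-rule on 1]
4. ~<>q, w1   [~[]-rule on 3: fresh world w1, w0Rw1]
Accessibility: w0Rw1

Satisfiable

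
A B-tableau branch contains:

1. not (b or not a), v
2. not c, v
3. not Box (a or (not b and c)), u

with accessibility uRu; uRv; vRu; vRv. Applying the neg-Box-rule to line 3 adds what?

a fresh world w with uRw, and not (a or (not b and c)) at w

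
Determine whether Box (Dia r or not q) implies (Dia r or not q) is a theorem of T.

Valid

Tableau for the negation not (Box (Dia r or not q) implies (Dia r or not q)):
1. not (Box (Dia r or not q) implies (Dia r or not q)), 0
2. Box (Dia r or not q), 0   [neg-implies-rule on 1]
3. not (Dia r or not q), 0   [neg-implies-rule on 1]
4. not Dia r, 0   [neg-or-rule on 3]
5. q, 0   [neg-or-rule on 3]
6. Dia r or not q, 0   [Box-rule on 2 via 0R0]
7. not r, 0   [neg-Dia-rule on 4 via 0R0]
8. Dia r, 0   [or-rule on 6 (branches; this branch)]
9. r, 1   [Dia-rule on 8: fresh world 1, 0R1]
10. Dia r or not q, 1   [Box-rule on 2 via 0R1]
11. not r, 1   [neg-Dia-rule on 4 via 0R1]
Accessibility: 0R0, 0R1, 1R1
Branch closes: r and not r both at 1.
Every branch of the negation's tableau closes; the branch above is one of them.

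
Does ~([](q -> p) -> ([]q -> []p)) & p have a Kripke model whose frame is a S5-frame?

Unsatisfiable

1. ~([](q -> p) -> ([]q -> []p)) & p, 0
2. ~([](q -> p) -> ([]q -> []p)), 0   [&-rule on 1]
3. p, 0   [&-rule on 1]
4. [](q -> p), 0   [~->-rule on 2]
5. ~([]q -> []p), 0   [~->-rule on 2]
6. []q, 0   [~->-rule on 5]
7. ~[]p, 0   [~->-rule on 5]
8. q -> p, 0   [[]-rule on 4 via 0R0]
9. q, 0   [[]-rule on 6 via 0R0]
10. ~p, 1   [~[]-rule on 7: fresh world 1, 0R1]
11. q -> p, 1   [[]-rule on 4 via 0R1]
12. q, 1   [[]-rule on 6 via 0R1]
13. p, 1   [->-rule on 11 (branches; this branch)]
Accessibility: 0R0, 0R1, 1R0, 1R1
Branch closes: p and ~p both at 1.
All branches of the tableau close; one closing branch shown above.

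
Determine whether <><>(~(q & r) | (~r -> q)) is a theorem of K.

Not valid

Tableau for the negation ~<><>(~(q & r) | (~r -> q)):
1. ~<><>(~(q & r) | (~r -> q)), w0
The negation has an open branch (countermodel exists).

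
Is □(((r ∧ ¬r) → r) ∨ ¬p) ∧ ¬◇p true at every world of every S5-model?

No, not valid

Tableau for the negation ¬(□(((r ∧ ¬r) → r) ∨ ¬p) ∧ ¬◇p):
1. ¬(□(((r ∧ ¬r) → r) ∨ ¬p) ∧ ¬◇p), 0
2. ◇p, 0
3. p, 1
Accessibility: 0R0, 0R1, 1R0, 1R1
The negation has an open branch (countermodel exists).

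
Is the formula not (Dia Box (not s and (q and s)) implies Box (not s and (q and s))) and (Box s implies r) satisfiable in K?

1. not (Dia Box (not s and (q and s)) implies Box (not s and (q and s))) and (Box s implies r), w0
2. not (Dia Box (not s and (q and s)) implies Box (not s and (q and s))), w0
3. Box s implies r, w0
4. Dia Box (not s and (q and s)), w0
5. not Box (not s and (q and s)), w0
6. r, w0
7. Box (not s and (q and s)), w1
8. not (not s and (q and s)), w2
9. not (q and s), w2
10. not s, w2
Accessibility: w0Rw1, w0Rw2

Satisfiable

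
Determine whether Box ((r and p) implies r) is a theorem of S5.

Tableau for the negation not Box ((r and p) implies r):
1. not Box ((r and p) implies r), w0
2. not ((r and p) implies r), w1   [neg-Box-rule on 1: fresh world w1, w0Rw1]
3. r and p, w1   [neg-implies-rule on 2]
4. not r, w1   [neg-implies-rule on 2]
5. r, w1   [and-rule on 3]
6. p, w1   [and-rule on 3]
Accessibility: w0Rw0, w0Rw1, w1Rw0, w1Rw1
Branch closes: r and not r both at w1.
All branches of the negation close; one closing branch shown above.

Yes, valid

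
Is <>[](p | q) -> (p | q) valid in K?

No, not valid

Tableau for the negation ~(<>[](p | q) -> (p | q)):
1. ~(<>[](p | q) -> (p | q)), 0
2. <>[](p | q), 0   [~->-rule on 1]
3. ~(p | q), 0   [~->-rule on 1]
4. ~p, 0   [~|-rule on 3]
5. ~q, 0   [~|-rule on 3]
6. [](p | q), 1   [<>-rule on 2: fresh world 1, 0R1]
Accessibility: 0R1
The negation has an open branch (countermodel exists).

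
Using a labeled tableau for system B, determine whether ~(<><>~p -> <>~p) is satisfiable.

Satisfiable

1. ~(<><>~p -> <>~p), w0
2. <><>~p, w0
3. ~<>~p, w0
4. p, w0
5. <>~p, w1
6. p, w1
7. ~p, w2
Accessibility: w0Rw0, w0Rw1, w1Rw0, w1Rw1, w1Rw2, w2Rw1, w2Rw2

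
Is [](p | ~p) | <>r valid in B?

Tableau for the negation ~([](p | ~p) | <>r):
1. ~([](p | ~p) | <>r), 0
2. ~[](p | ~p), 0
3. ~<>r, 0
4. ~r, 0
5. ~(p | ~p), 1
6. ~p, 1
7. p, 1
Accessibility: 0R0, 0R1, 1R0, 1R1
Branch closes: p and ~p both at 1.
Every branch of the negation's tableau closes; the branch above is one of them.

Valid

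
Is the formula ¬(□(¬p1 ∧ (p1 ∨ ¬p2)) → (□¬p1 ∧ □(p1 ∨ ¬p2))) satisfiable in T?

1. ¬(□(¬p1 ∧ (p1 ∨ ¬p2)) → (□¬p1 ∧ □(p1 ∨ ¬p2))), u
2. □(¬p1 ∧ (p1 ∨ ¬p2)), u
3. ¬(□¬p1 ∧ □(p1 ∨ ¬p2)), u
4. ¬p1 ∧ (p1 ∨ ¬p2), u
5. ¬p1, u
6. p1 ∨ ¬p2, u
7. ¬□(p1 ∨ ¬p2), u
8. ¬p2, u
9. ¬(p1 ∨ ¬p2), v
10. ¬p1, v
11. p2, v
12. ¬p1 ∧ (p1 ∨ ¬p2), v
13. p1 ∨ ¬p2, v
14. ¬p2, v
Accessibility: uRu, uRv, vRv
Branch closes: p2 and ¬p2 both at v.
All branches of the tableau close; one closing branch shown above.

No, unsatisfiable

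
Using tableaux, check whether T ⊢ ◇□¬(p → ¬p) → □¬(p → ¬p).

No, not valid

Tableau for the negation ¬(◇□¬(p → ¬p) → □¬(p → ¬p)):
1. ¬(◇□¬(p → ¬p) → □¬(p → ¬p)), w0
2. ◇□¬(p → ¬p), w0
3. ¬□¬(p → ¬p), w0
4. □¬(p → ¬p), w1
5. ¬(p → ¬p), w1
6. p, w1
7. p → ¬p, w2
8. ¬p, w2
Accessibility: w0Rw0, w0Rw1, w0Rw2, w1Rw1, w2Rw2
The negation has an open branch (countermodel exists).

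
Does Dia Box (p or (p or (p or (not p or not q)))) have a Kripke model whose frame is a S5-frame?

1. Dia Box (p or (p or (p or (not p or not q)))), w0
2. Box (p or (p or (p or (not p or not q)))), w1
3. p or (p or (p or (not p or not q))), w0
4. p or (p or (p or (not p or not q))), w1
5. p or (p or (not p or not q)), w0
6. p or (p or (not p or not q)), w1
7. p or (not p or not q), w0
8. p or (not p or not q), w1
9. not p or not q, w0
10. not p or not q, w1
11. not q, w0
12. not q, w1
Accessibility: w0Rw0, w0Rw1, w1Rw0, w1Rw1

Satisfiable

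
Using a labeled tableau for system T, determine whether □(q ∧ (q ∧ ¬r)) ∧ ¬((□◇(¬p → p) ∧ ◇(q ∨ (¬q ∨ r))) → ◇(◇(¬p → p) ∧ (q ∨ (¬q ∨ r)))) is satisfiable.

1. □(q ∧ (q ∧ ¬r)) ∧ ¬((□◇(¬p → p) ∧ ◇(q ∨ (¬q ∨ r))) → ◇(◇(¬p → p) ∧ (q ∨ (¬q ∨ r)))), w0
2. □(q ∧ (q ∧ ¬r)), w0
3. ¬((□◇(¬p → p) ∧ ◇(q ∨ (¬q ∨ r))) → ◇(◇(¬p → p) ∧ (q ∨ (¬q ∨ r)))), w0
4. □◇(¬p → p) ∧ ◇(q ∨ (¬q ∨ r)), w0
5. ¬◇(◇(¬p → p) ∧ (q ∨ (¬q ∨ r))), w0
6. □◇(¬p → p), w0
7. ◇(q ∨ (¬q ∨ r)), w0
8. q ∧ (q ∧ ¬r), w0
9. q, w0
10. q ∧ ¬r, w0
11. ¬r, w0
12. ¬(◇(¬p → p) ∧ (q ∨ (¬q ∨ r))), w0
13. ◇(¬p → p), w0
14. ¬◇(¬p → p), w0
15. ¬(¬p → p), w0
16. ¬p, w0
17. q ∨ (¬q ∨ r), w1
18. q ∧ (q ∧ ¬r), w1
19. q, w1
20. q ∧ ¬r, w1
21. ¬r, w1
22. ¬(◇(¬p → p) ∧ (q ∨ (¬q ∨ r))), w1
23. ◇(¬p → p), w1
24. ¬(¬p → p), w1
25. ¬p, w1
26. ¬◇(¬p → p), w1
27. ¬p → p, w2
28. q ∧ (q ∧ ¬r), w2
29. q, w2
30. q ∧ ¬r, w2
31. ¬r, w2
32. ¬(◇(¬p → p) ∧ (q ∨ (¬q ∨ r))), w2
33. ◇(¬p → p), w2
34. ¬(¬p → p), w2
35. ¬p, w2
36. p, w2
Accessibility: w0Rw0, w0Rw1, w0Rw2, w1Rw1, w2Rw2
Branch closes: p and ¬p both at w2.
(One branch shown.) All branches close.

Unsatisfiable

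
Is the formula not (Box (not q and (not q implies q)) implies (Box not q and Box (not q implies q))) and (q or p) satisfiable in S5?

Unsatisfiable (every branch closes)

1. not (Box (not q and (not q implies q)) implies (Box not q and Box (not q implies q))) and (q or p), 0
2. not (Box (not q and (not q implies q)) implies (Box not q and Box (not q implies q))), 0   [and-rule on 1]
3. q or p, 0   [and-rule on 1]
4. Box (not q and (not q implies q)), 0   [neg-implies-rule on 2]
5. not (Box not q and Box (not q implies q)), 0   [neg-implies-rule on 2]
6. not q and (not q implies q), 0   [Box-rule on 4 via 0R0]
7. not q, 0   [and-rule on 6]
8. not q implies q, 0   [and-rule on 6]
9. p, 0   [or-rule on 3 (branches; this branch)]
10. not Box (not q implies q), 0   [neg-and-rule on 5 (branches; this branch)]
11. q, 0   [implies-rule on 8 (branches; this branch)]
Accessibility: 0R0
Branch closes: q and not q both at 0.
Every branch closes; the branch above is one of them.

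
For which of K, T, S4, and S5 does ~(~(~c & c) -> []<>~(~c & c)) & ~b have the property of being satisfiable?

T-tableau for the formula:
1. ~(~(~c & c) -> []<>~(~c & c)) & ~b, 0
2. ~(~(~c & c) -> []<>~(~c & c)), 0   [&-rule on 1]
3. ~b, 0   [&-rule on 1]
4. ~(~c & c), 0   [~->-rule on 2]
5. ~[]<>~(~c & c), 0   [~->-rule on 2]
6. ~c, 0   [~&-rule on 4 (branches; this branch)]
7. ~<>~(~c & c), 1   [~[]-rule on 5: fresh world 1, 0R1]
8. ~c & c, 1   [~<>-rule on 7 via 1R1]
9. ~c, 1   [&-rule on 8]
10. c, 1   [&-rule on 8]
Accessibility: 0R0, 0R1, 1R1
Branch closes: c and ~c both at 1.
Every branch closes (one shown): unsatisfiable in T, hence also in S4, S5 (every S4/S5-frame is a T-frame).
K-tableau for the formula:
1. ~(~(~c & c) -> []<>~(~c & c)) & ~b, 0
2. ~(~(~c & c) -> []<>~(~c & c)), 0   [&-rule on 1]
3. ~b, 0   [&-rule on 1]
4. ~(~c & c), 0   [~->-rule on 2]
5. ~[]<>~(~c & c), 0   [~->-rule on 2]
6. ~c, 0   [~&-rule on 4 (branches; this branch)]
7. ~<>~(~c & c), 1   [~[]-rule on 5: fresh world 1, 0R1]
Accessibility: 0R1
Complete open branch: satisfiable in K.

K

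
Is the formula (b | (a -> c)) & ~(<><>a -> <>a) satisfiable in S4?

No, unsatisfiable

1. (b | (a -> c)) & ~(<><>a -> <>a), w0
2. b | (a -> c), w0
3. ~(<><>a -> <>a), w0
4. <><>a, w0
5. ~<>a, w0
6. ~a, w0
7. a -> c, w0
8. c, w0
9. <>a, w1
10. ~a, w1
11. a, w2
12. ~a, w2
Accessibility: w0Rw0, w0Rw1, w0Rw2, w1Rw1, w1Rw2, w2Rw2
Branch closes: a and ~a both at w2.
Every branch closes; the branch above is one of them.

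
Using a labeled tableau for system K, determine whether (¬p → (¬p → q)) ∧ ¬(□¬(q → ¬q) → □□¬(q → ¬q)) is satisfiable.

Satisfiable (open branch found)

1. (¬p → (¬p → q)) ∧ ¬(□¬(q → ¬q) → □□¬(q → ¬q)), u
2. ¬p → (¬p → q), u
3. ¬(□¬(q → ¬q) → □□¬(q → ¬q)), u
4. □¬(q → ¬q), u
5. ¬□□¬(q → ¬q), u
6. ¬p → q, u
7. q, u
8. ¬□¬(q → ¬q), v
9. ¬(q → ¬q), v
10. q, v
11. q → ¬q, w
12. ¬q, w
Accessibility: uRv, vRw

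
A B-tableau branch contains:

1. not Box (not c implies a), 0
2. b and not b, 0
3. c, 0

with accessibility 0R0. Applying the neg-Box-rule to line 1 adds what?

a fresh world 1 with 0R1, and not (not c implies a) at 1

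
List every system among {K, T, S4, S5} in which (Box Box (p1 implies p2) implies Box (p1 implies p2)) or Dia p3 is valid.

T-tableau for the negation not ((Box Box (p1 implies p2) implies Box (p1 implies p2)) or Dia p3):
1. not ((Box Box (p1 implies p2) implies Box (p1 implies p2)) or Dia p3), 0
2. not (Box Box (p1 implies p2) implies Box (p1 implies p2)), 0
3. not Dia p3, 0
4. Box Box (p1 implies p2), 0
5. not Box (p1 implies p2), 0
6. not p3, 0
7. Box (p1 implies p2), 0
8. p1 implies p2, 0
9. p2, 0
10. not (p1 implies p2), 1
11. p1, 1
12. not p2, 1
13. not p3, 1
14. Box (p1 implies p2), 1
15. p1 implies p2, 1
16. p2, 1
Accessibility: 0R0, 0R1, 1R1
Branch closes: p2 and not p2 both at 1.
Every branch closes (one shown): valid in T, hence also in S4, S5 (every theorem of T is a theorem of S4 and S5).
K-tableau for the negation not ((Box Box (p1 implies p2) implies Box (p1 implies p2)) or Dia p3):
1. not ((Box Box (p1 implies p2) implies Box (p1 implies p2)) or Dia p3), 0
2. not (Box Box (p1 implies p2) implies Box (p1 implies p2)), 0
3. not Dia p3, 0
4. Box Box (p1 implies p2), 0
5. not Box (p1 implies p2), 0
6. not (p1 implies p2), 1
7. p1, 1
8. not p2, 1
9. not p3, 1
10. Box (p1 implies p2), 1
Accessibility: 0R1
Complete open branch: countermodel on a K-frame, so not valid in K.

T, S4, S5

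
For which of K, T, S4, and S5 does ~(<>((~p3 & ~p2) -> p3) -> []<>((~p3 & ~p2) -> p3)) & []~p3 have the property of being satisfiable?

S5-tableau for the formula:
1. ~(<>((~p3 & ~p2) -> p3) -> []<>((~p3 & ~p2) -> p3)) & []~p3, u
2. ~(<>((~p3 & ~p2) -> p3) -> []<>((~p3 & ~p2) -> p3)), u
3. []~p3, u
4. <>((~p3 & ~p2) -> p3), u
5. ~[]<>((~p3 & ~p2) -> p3), u
6. ~p3, u
7. (~p3 & ~p2) -> p3, v
8. ~p3, v
9. ~(~p3 & ~p2), v
10. p2, v
11. ~<>((~p3 & ~p2) -> p3), w
12. ~p3, w
13. ~((~p3 & ~p2) -> p3), u
14. ~p3 & ~p2, u
15. ~p2, u
16. ~((~p3 & ~p2) -> p3), v
17. ~p3 & ~p2, v
18. ~p2, v
Accessibility: uRu, uRv, uRw, vRu, vRv, vRw, wRu, wRv, wRw
Branch closes: p2 and ~p2 both at v.
Every branch closes (one shown): unsatisfiable in S5.
S4-tableau for the formula:
1. ~(<>((~p3 & ~p2) -> p3) -> []<>((~p3 & ~p2) -> p3)) & []~p3, u
2. ~(<>((~p3 & ~p2) -> p3) -> []<>((~p3 & ~p2) -> p3)), u
3. []~p3, u
4. <>((~p3 & ~p2) -> p3), u
5. ~[]<>((~p3 & ~p2) -> p3), u
6. ~p3, u
7. (~p3 & ~p2) -> p3, v
8. ~p3, v
9. ~(~p3 & ~p2), v
10. p2, v
11. ~<>((~p3 & ~p2) -> p3), w
12. ~p3, w
13. ~((~p3 & ~p2) -> p3), w
14. ~p3 & ~p2, w
15. ~p2, w
Accessibility: uRu, uRv, uRw, vRv, wRw
Complete open branch: satisfiable in S4, hence also in K, T (this S4-model is also a K-model and a T-model).

K, T, S4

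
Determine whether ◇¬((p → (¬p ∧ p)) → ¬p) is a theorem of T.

Tableau for the negation ¬◇¬((p → (¬p ∧ p)) → ¬p):
1. ¬◇¬((p → (¬p ∧ p)) → ¬p), w0
2. (p → (¬p ∧ p)) → ¬p, w0
3. ¬p, w0
Accessibility: w0Rw0
The negation has an open branch (countermodel exists).

Invalid (countermodel exists)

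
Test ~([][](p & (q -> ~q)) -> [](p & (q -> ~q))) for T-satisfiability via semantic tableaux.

1. ~([][](p & (q -> ~q)) -> [](p & (q -> ~q))), w0
2. [][](p & (q -> ~q)), w0
3. ~[](p & (q -> ~q)), w0
4. [](p & (q -> ~q)), w0
5. p & (q -> ~q), w0
6. p, w0
7. q -> ~q, w0
8. ~q, w0
9. ~(p & (q -> ~q)), w1
10. [](p & (q -> ~q)), w1
11. p & (q -> ~q), w1
12. p, w1
13. q -> ~q, w1
14. ~(q -> ~q), w1
15. q, w1
16. ~q, w1
Accessibility: w0Rw0, w0Rw1, w1Rw1
Branch closes: q and ~q both at w1.
Every branch closes; the branch above is one of them.

Unsatisfiable (every branch closes)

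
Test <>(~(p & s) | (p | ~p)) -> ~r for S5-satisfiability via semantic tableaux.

Satisfiable (open branch found)

1. <>(~(p & s) | (p | ~p)) -> ~r, u
2. ~r, u
Accessibility: uRu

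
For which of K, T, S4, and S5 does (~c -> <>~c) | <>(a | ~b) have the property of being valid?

T, S4, S5

T-tableau for the negation ~((~c -> <>~c) | <>(a | ~b)):
1. ~((~c -> <>~c) | <>(a | ~b)), u
2. ~(~c -> <>~c), u
3. ~<>(a | ~b), u
4. ~c, u
5. ~<>~c, u
6. ~(a | ~b), u
7. ~a, u
8. b, u
9. c, u
Accessibility: uRu
Branch closes: c and ~c both at u.
Every branch closes (one shown): valid in T, hence also in S4, S5 (every theorem of T is a theorem of S4 and S5).
K-tableau for the negation ~((~c -> <>~c) | <>(a | ~b)):
1. ~((~c -> <>~c) | <>(a | ~b)), u
2. ~(~c -> <>~c), u
3. ~<>(a | ~b), u
4. ~c, u
5. ~<>~c, u
Complete open branch: countermodel on a K-frame, so not valid in K.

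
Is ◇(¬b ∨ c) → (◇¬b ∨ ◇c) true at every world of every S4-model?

Tableau for the negation ¬(◇(¬b ∨ c) → (◇¬b ∨ ◇c)):
1. ¬(◇(¬b ∨ c) → (◇¬b ∨ ◇c)), w0
2. ◇(¬b ∨ c), w0
3. ¬(◇¬b ∨ ◇c), w0
4. ¬◇¬b, w0
5. ¬◇c, w0
6. b, w0
7. ¬c, w0
8. ¬b ∨ c, w1
9. b, w1
10. ¬c, w1
11. c, w1
Accessibility: w0Rw0, w0Rw1, w1Rw1
Branch closes: c and ¬c both at w1.
Every branch of the negation's tableau closes; the branch above is one of them.

Valid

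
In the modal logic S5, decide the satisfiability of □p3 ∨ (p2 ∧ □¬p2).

Satisfiable

1. □p3 ∨ (p2 ∧ □¬p2), u
2. □p3, u
3. p3, u
Accessibility: uRu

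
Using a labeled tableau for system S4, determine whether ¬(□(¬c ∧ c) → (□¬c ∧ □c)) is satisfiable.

1. ¬(□(¬c ∧ c) → (□¬c ∧ □c)), w0
2. □(¬c ∧ c), w0
3. ¬(□¬c ∧ □c), w0
4. ¬c ∧ c, w0
5. ¬c, w0
6. c, w0
Accessibility: w0Rw0
Branch closes: c and ¬c both at w0.
Every branch closes; the branch above is one of them.

No, unsatisfiable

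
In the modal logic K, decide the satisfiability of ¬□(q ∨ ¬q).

Unsatisfiable

1. ¬□(q ∨ ¬q), 0
2. ¬(q ∨ ¬q), 1   [¬□-rule on 1: fresh world 1, 0R1]
3. ¬q, 1   [¬∨-rule on 2]
4. q, 1   [¬∨-rule on 2]
Accessibility: 0R1
Branch closes: q and ¬q both at 1.
Every branch closes; the branch above is one of them.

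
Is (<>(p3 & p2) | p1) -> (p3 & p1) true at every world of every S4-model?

Tableau for the negation ~((<>(p3 & p2) | p1) -> (p3 & p1)):
1. ~((<>(p3 & p2) | p1) -> (p3 & p1)), u
2. <>(p3 & p2) | p1, u
3. ~(p3 & p1), u
4. p1, u
5. ~p3, u
Accessibility: uRu
The negation has an open branch (countermodel exists).

No, not valid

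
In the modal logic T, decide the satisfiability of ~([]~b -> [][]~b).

1. ~([]~b -> [][]~b), w0
2. []~b, w0
3. ~[][]~b, w0
4. ~b, w0
5. ~[]~b, w1
6. ~b, w1
7. b, w2
Accessibility: w0Rw0, w0Rw1, w1Rw1, w1Rw2, w2Rw2

Yes, satisfiable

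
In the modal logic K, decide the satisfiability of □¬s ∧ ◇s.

1. □¬s ∧ ◇s, w0
2. □¬s, w0
3. ◇s, w0
4. s, w1
5. ¬s, w1
Accessibility: w0Rw1
Branch closes: s and ¬s both at w1.
Every branch closes; the branch above is one of them.

Unsatisfiable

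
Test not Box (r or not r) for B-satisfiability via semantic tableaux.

Unsatisfiable

1. not Box (r or not r), 0
2. not (r or not r), 1   [neg-Box-rule on 1: fresh world 1, 0R1]
3. not r, 1   [neg-or-rule on 2]
4. r, 1   [neg-or-rule on 2]
Accessibility: 0R0, 0R1, 1R0, 1R1
Branch closes: r and not r both at 1.
Every branch closes; the branch above is one of them.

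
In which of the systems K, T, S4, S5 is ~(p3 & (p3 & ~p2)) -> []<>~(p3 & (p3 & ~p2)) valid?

S5

S4-tableau for the negation ~(~(p3 & (p3 & ~p2)) -> []<>~(p3 & (p3 & ~p2))):
1. ~(~(p3 & (p3 & ~p2)) -> []<>~(p3 & (p3 & ~p2))), 0
2. ~(p3 & (p3 & ~p2)), 0
3. ~[]<>~(p3 & (p3 & ~p2)), 0
4. ~(p3 & ~p2), 0
5. p2, 0
6. ~<>~(p3 & (p3 & ~p2)), 1
7. p3 & (p3 & ~p2), 1
8. p3, 1
9. p3 & ~p2, 1
10. ~p2, 1
Accessibility: 0R0, 0R1, 1R1
Complete open branch: countermodel on an S4-frame, so not valid in S4, nor in K, T (the same frame is also a K-frame and a T-frame).
S5-tableau for the negation ~(~(p3 & (p3 & ~p2)) -> []<>~(p3 & (p3 & ~p2))):
1. ~(~(p3 & (p3 & ~p2)) -> []<>~(p3 & (p3 & ~p2))), 0
2. ~(p3 & (p3 & ~p2)), 0
3. ~[]<>~(p3 & (p3 & ~p2)), 0
4. ~(p3 & ~p2), 0
5. p2, 0
6. ~<>~(p3 & (p3 & ~p2)), 1
7. p3 & (p3 & ~p2), 0
8. p3, 0
9. p3 & ~p2, 0
10. ~p2, 0
Accessibility: 0R0, 0R1, 1R0, 1R1
Branch closes: p2 and ~p2 both at 0.
Every branch closes (one shown): valid in S5.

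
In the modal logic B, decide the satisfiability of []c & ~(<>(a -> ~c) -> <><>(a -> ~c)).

1. []c & ~(<>(a -> ~c) -> <><>(a -> ~c)), u
2. []c, u   [&-rule on 1]
3. ~(<>(a -> ~c) -> <><>(a -> ~c)), u   [&-rule on 1]
4. <>(a -> ~c), u   [~->-rule on 3]
5. ~<><>(a -> ~c), u   [~->-rule on 3]
6. c, u   [[]-rule on 2 via uRu]
7. ~<>(a -> ~c), u   [~<>-rule on 5 via uRu]
8. ~(a -> ~c), u   [~<>-rule on 7 via uRu]
9. a, u   [~->-rule on 8]
10. a -> ~c, v   [<>-rule on 4: fresh world v, uRv]
11. c, v   [[]-rule on 2 via uRv]
12. ~<>(a -> ~c), v   [~<>-rule on 5 via uRv]
13. ~(a -> ~c), v   [~<>-rule on 7 via uRv]
14. a, v   [~->-rule on 13]
15. ~c, v   [->-rule on 10 (branches; this branch)]
Accessibility: uRu, uRv, vRu, vRv
Branch closes: c and ~c both at v.
Every branch closes; the branch above is one of them.

No, unsatisfiable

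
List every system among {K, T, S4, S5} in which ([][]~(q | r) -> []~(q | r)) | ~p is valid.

T, S4, S5

T-tableau for the negation ~(([][]~(q | r) -> []~(q | r)) | ~p):
1. ~(([][]~(q | r) -> []~(q | r)) | ~p), u
2. ~([][]~(q | r) -> []~(q | r)), u
3. p, u
4. [][]~(q | r), u
5. ~[]~(q | r), u
6. []~(q | r), u
7. ~(q | r), u
8. ~q, u
9. ~r, u
10. q | r, v
11. []~(q | r), v
12. ~(q | r), v
13. ~q, v
14. ~r, v
15. r, v
Accessibility: uRu, uRv, vRv
Branch closes: r and ~r both at v.
Every branch closes (one shown): valid in T, hence also in S4, S5 (every theorem of T is a theorem of S4 and S5).
K-tableau for the negation ~(([][]~(q | r) -> []~(q | r)) | ~p):
1. ~(([][]~(q | r) -> []~(q | r)) | ~p), u
2. ~([][]~(q | r) -> []~(q | r)), u
3. p, u
4. [][]~(q | r), u
5. ~[]~(q | r), u
6. q | r, v
7. []~(q | r), v
8. r, v
Accessibility: uRv
Complete open branch: countermodel on a K-frame, so not valid in K.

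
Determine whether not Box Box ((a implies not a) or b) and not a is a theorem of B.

Tableau for the negation not (not Box Box ((a implies not a) or b) and not a):
1. not (not Box Box ((a implies not a) or b) and not a), w0
2. a, w0
Accessibility: w0Rw0
The negation has an open branch (countermodel exists).

Invalid (countermodel exists)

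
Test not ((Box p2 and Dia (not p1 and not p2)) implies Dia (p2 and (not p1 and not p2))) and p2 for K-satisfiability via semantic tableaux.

1. not ((Box p2 and Dia (not p1 and not p2)) implies Dia (p2 and (not p1 and not p2))) and p2, 0
2. not ((Box p2 and Dia (not p1 and not p2)) implies Dia (p2 and (not p1 and not p2))), 0
3. p2, 0
4. Box p2 and Dia (not p1 and not p2), 0
5. not Dia (p2 and (not p1 and not p2)), 0
6. Box p2, 0
7. Dia (not p1 and not p2), 0
8. not p1 and not p2, 1
9. not p1, 1
10. not p2, 1
11. not (p2 and (not p1 and not p2)), 1
12. p2, 1
Accessibility: 0R1
Branch closes: p2 and not p2 both at 1.
(One branch shown.) All branches close.

Unsatisfiable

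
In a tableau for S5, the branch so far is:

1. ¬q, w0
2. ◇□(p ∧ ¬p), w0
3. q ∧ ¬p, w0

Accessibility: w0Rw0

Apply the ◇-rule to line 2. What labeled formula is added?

a fresh world w1 with w0Rw1, and □(p ∧ ¬p) at w1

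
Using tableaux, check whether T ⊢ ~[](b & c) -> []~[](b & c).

No, not valid

Tableau for the negation ~(~[](b & c) -> []~[](b & c)):
1. ~(~[](b & c) -> []~[](b & c)), w0
2. ~[](b & c), w0
3. ~[]~[](b & c), w0
4. ~(b & c), w1
5. ~c, w1
6. [](b & c), w2
7. b & c, w2
8. b, w2
9. c, w2
Accessibility: w0Rw0, w0Rw1, w0Rw2, w1Rw1, w2Rw2
The negation has an open branch (countermodel exists).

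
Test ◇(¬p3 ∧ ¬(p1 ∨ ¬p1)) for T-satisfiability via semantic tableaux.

1. ◇(¬p3 ∧ ¬(p1 ∨ ¬p1)), u
2. ¬p3 ∧ ¬(p1 ∨ ¬p1), v   [◇-rule on 1: fresh world v, uRv]
3. ¬p3, v   [∧-rule on 2]
4. ¬(p1 ∨ ¬p1), v   [∧-rule on 2]
5. ¬p1, v   [¬∨-rule on 4]
6. p1, v   [¬∨-rule on 4]
Accessibility: uRu, uRv, vRv
Branch closes: p1 and ¬p1 both at v.
All branches of the tableau close; one closing branch shown above.

No, unsatisfiable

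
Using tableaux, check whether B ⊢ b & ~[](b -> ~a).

Invalid (countermodel exists)

Tableau for the negation ~(b & ~[](b -> ~a)):
1. ~(b & ~[](b -> ~a)), 0
2. [](b -> ~a), 0
3. b -> ~a, 0
4. ~a, 0
Accessibility: 0R0
The negation has an open branch (countermodel exists).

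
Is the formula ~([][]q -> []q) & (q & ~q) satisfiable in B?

Unsatisfiable

1. ~([][]q -> []q) & (q & ~q), u
2. ~([][]q -> []q), u   [&-rule on 1]
3. q & ~q, u   [&-rule on 1]
4. [][]q, u   [~->-rule on 2]
5. ~[]q, u   [~->-rule on 2]
6. q, u   [&-rule on 3]
7. ~q, u   [&-rule on 3]
Accessibility: uRu
Branch closes: q and ~q both at u.
(One branch shown.) All branches close.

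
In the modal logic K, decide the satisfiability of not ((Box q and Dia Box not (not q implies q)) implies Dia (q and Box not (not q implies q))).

1. not ((Box q and Dia Box not (not q implies q)) implies Dia (q and Box not (not q implies q))), u
2. Box q and Dia Box not (not q implies q), u
3. not Dia (q and Box not (not q implies q)), u
4. Box q, u
5. Dia Box not (not q implies q), u
6. Box not (not q implies q), v
7. not (q and Box not (not q implies q)), v
8. q, v
9. not Box not (not q implies q), v
10. not q implies q, w
11. not (not q implies q), w
12. not q, w
13. q, w
Accessibility: uRv, vRw
Branch closes: q and not q both at w.
Every branch closes; the branch above is one of them.

Unsatisfiable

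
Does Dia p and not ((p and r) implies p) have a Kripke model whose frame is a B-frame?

1. Dia p and not ((p and r) implies p), 0
2. Dia p, 0
3. not ((p and r) implies p), 0
4. p and r, 0
5. not p, 0
6. p, 0
7. r, 0
Accessibility: 0R0
Branch closes: p and not p both at 0.
(One branch shown.) All branches close.

No, unsatisfiable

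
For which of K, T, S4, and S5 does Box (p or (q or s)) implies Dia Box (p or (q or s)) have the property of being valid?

T, S4, S5

T-tableau for the negation not (Box (p or (q or s)) implies Dia Box (p or (q or s))):
1. not (Box (p or (q or s)) implies Dia Box (p or (q or s))), u
2. Box (p or (q or s)), u
3. not Dia Box (p or (q or s)), u
4. p or (q or s), u
5. not Box (p or (q or s)), u
6. q or s, u
7. s, u
8. not (p or (q or s)), v
9. not p, v
10. not (q or s), v
11. not q, v
12. not s, v
13. p or (q or s), v
14. not Box (p or (q or s)), v
15. q or s, v
16. s, v
Accessibility: uRu, uRv, vRv
Branch closes: s and not s both at v.
Every branch closes (one shown): valid in T, hence also in S4, S5 (every theorem of T is a theorem of S4 and S5).
K-tableau for the negation not (Box (p or (q or s)) implies Dia Box (p or (q or s))):
1. not (Box (p or (q or s)) implies Dia Box (p or (q or s))), u
2. Box (p or (q or s)), u
3. not Dia Box (p or (q or s)), u
Complete open branch: countermodel on a K-frame, so not valid in K.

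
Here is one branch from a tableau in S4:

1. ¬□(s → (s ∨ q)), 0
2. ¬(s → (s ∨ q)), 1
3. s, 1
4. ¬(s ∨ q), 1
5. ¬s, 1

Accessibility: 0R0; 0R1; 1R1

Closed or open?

Both s and ¬s appear at 1.

Closed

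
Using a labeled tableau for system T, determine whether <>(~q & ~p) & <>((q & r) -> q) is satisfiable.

1. <>(~q & ~p) & <>((q & r) -> q), u
2. <>(~q & ~p), u   [&-rule on 1]
3. <>((q & r) -> q), u   [&-rule on 1]
4. ~q & ~p, v   [<>-rule on 2: fresh world v, uRv]
5. ~q, v   [&-rule on 4]
6. ~p, v   [&-rule on 4]
7. (q & r) -> q, w   [<>-rule on 3: fresh world w, uRw]
8. q, w   [->-rule on 7 (branches; this branch)]
Accessibility: uRu, uRv, uRw, vRv, wRw

Satisfiable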